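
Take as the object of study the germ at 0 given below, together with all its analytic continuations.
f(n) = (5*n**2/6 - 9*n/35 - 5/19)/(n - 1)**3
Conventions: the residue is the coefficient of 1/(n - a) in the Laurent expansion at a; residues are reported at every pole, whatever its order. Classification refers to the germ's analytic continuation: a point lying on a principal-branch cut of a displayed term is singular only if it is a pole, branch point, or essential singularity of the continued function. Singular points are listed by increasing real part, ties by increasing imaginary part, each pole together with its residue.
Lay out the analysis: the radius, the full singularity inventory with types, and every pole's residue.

Denominator factor (n - 1)^3: pole of order 3 at 1, modulus 1.
The radius of convergence is the smallest modulus among the singular points: 1.
At the order-3 pole 1 set g(n) = (n - (1))^3*f(n) = 5*n**2/6 - 9*n/35 - 5/19.
Order-3 pole: residue = g''(a)/2; g''(1) = 5/3, so the residue is 5/6.

Radius of convergence at 0: 1.
At 1: a pole of order 3; residue 5/6.


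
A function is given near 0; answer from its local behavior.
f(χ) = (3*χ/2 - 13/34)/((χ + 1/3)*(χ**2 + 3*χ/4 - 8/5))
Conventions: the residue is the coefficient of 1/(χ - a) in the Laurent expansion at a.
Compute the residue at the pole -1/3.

The residue is 2700/5321.

At the order-1 pole -1/3 set g(χ) = (χ - (-1/3))*f(χ) = (3*χ/2 - 13/34)/(χ**2 + 3*χ/4 - 8/5).
Simple pole: residue = g(a) at a = -1/3, which is 2700/5321.


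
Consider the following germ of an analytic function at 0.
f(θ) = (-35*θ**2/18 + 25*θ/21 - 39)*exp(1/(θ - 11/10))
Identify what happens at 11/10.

The exponent 1/(θ - (11/10)) has a pole at 11/10, so exp(1/(θ - (11/10))) takes every nonzero value near it: an essential singularity (not a pole of any order).

The point is an essential singularity.


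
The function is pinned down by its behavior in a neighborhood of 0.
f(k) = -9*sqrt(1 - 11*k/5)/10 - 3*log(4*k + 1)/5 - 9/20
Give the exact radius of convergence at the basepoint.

Branch term (-3/5)*log(1 - k/(-1/4)): its argument vanishes at k = -1/4, a logarithmic branch point, modulus 1/4.
Branch term (-9/10)*sqrt(1 - k/(5/11)): its argument vanishes at k = 5/11, a square-root branch point, modulus 5/11.
The radius of convergence is the smallest modulus among the singular points: 1/4.

The radius of convergence is 1/4.


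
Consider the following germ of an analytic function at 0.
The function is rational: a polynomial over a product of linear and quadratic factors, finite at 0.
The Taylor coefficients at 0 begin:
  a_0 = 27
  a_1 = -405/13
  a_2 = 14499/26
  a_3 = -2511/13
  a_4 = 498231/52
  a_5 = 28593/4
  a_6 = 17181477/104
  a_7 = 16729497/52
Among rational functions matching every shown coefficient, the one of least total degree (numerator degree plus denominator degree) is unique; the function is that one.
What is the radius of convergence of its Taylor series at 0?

The radius of convergence is 5/3 - (1/3)*sqrt(19).

No rational of total degree below 5 reproduces all 8 coefficients; solving the [1/4] Pade equations on them gives f(z) = (2 - 4*z/13)/((z + 1/3)**2*(z**2 - 10*z/3 + 2/3)), whose expansion matches every shown term.
Denominator factor (z**2 - 10*z/3 + 2/3): discriminant 76/9, real irrational roots 5/3 + (1/3)*sqrt(19) and 5/3 - (1/3)*sqrt(19); poles of order 1, moduli 5/3 + (1/3)*sqrt(19) and 5/3 - (1/3)*sqrt(19).
Denominator factor (z + 1/3)^2: pole of order 2 at -1/3, modulus 1/3.
The radius of convergence is the smallest modulus among the singular points: 5/3 - (1/3)*sqrt(19).


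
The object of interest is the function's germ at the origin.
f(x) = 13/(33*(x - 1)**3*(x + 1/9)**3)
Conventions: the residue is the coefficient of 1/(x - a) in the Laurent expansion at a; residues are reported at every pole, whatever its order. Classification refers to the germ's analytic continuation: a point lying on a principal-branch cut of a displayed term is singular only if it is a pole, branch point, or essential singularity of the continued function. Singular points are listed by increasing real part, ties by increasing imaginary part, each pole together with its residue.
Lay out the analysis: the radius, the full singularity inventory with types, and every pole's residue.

Radius of convergence at 0: 1/9.
At -1/9: a pole of order 3; residue -767637/550000.
At 1: a pole of order 3; residue 767637/550000.

Denominator factor (x - 1)^3: pole of order 3 at 1, modulus 1.
Denominator factor (x + 1/9)^3: pole of order 3 at -1/9, modulus 1/9.
The radius of convergence is the smallest modulus among the singular points: 1/9.
At the order-3 pole -1/9 set g(x) = (x - (-1/9))^3*f(x) = 13/(33*(x - 1)**3).
Order-3 pole: residue = g''(a)/2; g''(-1/9) = -767637/275000, so the residue is -767637/550000.
At the order-3 pole 1 set g(x) = (x - (1))^3*f(x) = 13/(33*(x + 1/9)**3).
Order-3 pole: residue = g''(a)/2; g''(1) = 767637/275000, so the residue is 767637/550000.
List the singular points by increasing real part (a conjugate pair: the negative imaginary part first).


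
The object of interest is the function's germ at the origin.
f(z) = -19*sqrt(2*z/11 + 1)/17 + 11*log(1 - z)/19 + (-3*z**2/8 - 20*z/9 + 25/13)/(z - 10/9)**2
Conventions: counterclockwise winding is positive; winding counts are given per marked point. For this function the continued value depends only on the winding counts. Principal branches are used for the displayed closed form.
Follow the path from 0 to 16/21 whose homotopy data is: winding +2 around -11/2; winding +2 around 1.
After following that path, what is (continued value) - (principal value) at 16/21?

The rational part is single-valued and drops out of the difference; each branch term changes only by its own monodromy.
(-19/17)*sqrt(1 - z/(-11/2)): winding +2 is even, the square root returns to the same sheet, contribution 0.
(11/19)*log(1 - z/(1)): each positive loop around 1 adds 2*pi*i to the log, so winding +2 contributes (11/19)*(2)*2*pi*i = (44/19)*pi*i.
Summing the contributions at z = 16/21 gives (44/19)*pi*i.

Continued minus principal equals (44/19)*pi*i.


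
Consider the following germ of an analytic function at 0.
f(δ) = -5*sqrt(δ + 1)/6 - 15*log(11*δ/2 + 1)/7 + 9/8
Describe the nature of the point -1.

The point is an algebraic (square-root) branch point.

The term (-5/6)*sqrt(1 - δ/(-1)) has argument 1 - -1/(-1) = 0 at -1: a square-root (algebraic, two-sheeted) branch point; the remaining terms are analytic or single-valued there.


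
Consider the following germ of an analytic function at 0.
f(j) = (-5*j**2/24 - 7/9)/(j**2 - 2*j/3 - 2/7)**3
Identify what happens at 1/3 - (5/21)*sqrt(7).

The denominator factor j**2 - 2*j/3 - 2/7 vanishes at 1/3 - (5/21)*sqrt(7) and appears to the power 3; the numerator there equals -167/189 + (25/756)*sqrt(7), nonzero, and no other factor vanishes.
Hence a pole whose order is the multiplicity, 3.

The point is a pole of order 3.


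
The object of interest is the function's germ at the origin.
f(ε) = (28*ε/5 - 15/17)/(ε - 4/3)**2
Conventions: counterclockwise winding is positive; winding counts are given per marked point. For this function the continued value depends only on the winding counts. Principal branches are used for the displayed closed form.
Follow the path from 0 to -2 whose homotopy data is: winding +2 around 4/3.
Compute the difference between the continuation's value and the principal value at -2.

The function is rational, hence single-valued: continuing it around any pole returns the same value, so the difference is 0.

Continued minus principal equals 0.


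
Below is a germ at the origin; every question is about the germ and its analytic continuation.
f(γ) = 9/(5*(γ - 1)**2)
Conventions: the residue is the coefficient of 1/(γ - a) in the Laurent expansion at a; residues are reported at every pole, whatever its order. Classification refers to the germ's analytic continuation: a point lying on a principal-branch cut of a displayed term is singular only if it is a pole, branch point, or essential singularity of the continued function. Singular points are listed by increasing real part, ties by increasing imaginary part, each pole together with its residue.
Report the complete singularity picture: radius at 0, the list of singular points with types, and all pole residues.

Denominator factor (γ - 1)^2: pole of order 2 at 1, modulus 1.
The radius of convergence is the smallest modulus among the singular points: 1.
At the order-2 pole 1 set g(γ) = (γ - (1))^2*f(γ) = 9/5.
Order-2 pole: residue = g'(a); g'(1) = 0, so the residue is 0.

Radius of convergence at 0: 1.
At 1: a pole of order 2; residue 0.


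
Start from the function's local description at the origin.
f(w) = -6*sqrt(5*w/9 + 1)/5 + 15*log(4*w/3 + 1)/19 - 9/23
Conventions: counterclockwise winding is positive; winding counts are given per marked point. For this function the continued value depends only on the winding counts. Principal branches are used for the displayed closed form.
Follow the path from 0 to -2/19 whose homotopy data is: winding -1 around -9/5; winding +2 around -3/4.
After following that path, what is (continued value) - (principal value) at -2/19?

Continued minus principal equals ((4/95)*sqrt(3059)) + ((60/19)*pi)*i.

The rational part is single-valued and drops out of the difference; each branch term changes only by its own monodromy.
(-6/5)*sqrt(1 - w/(-9/5)): winding -1 is odd, the square root flips sign, contributing -2*(-6/5)*sqrt(1 - (-2/19)/(-9/5)) = -2*(-6/5)*sqrt(161/171) = (4/95)*sqrt(3059).
(15/19)*log(1 - w/(-3/4)): each positive loop around -3/4 adds 2*pi*i to the log, so winding +2 contributes (15/19)*(2)*2*pi*i = (60/19)*pi*i.
Summing the contributions at w = -2/19 gives ((4/95)*sqrt(3059)) + ((60/19)*pi)*i.


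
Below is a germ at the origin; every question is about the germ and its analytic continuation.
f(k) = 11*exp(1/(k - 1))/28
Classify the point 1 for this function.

The point is an essential singularity.

The exponent 1/(k - (1)) has a pole at 1, so exp(1/(k - (1))) takes every nonzero value near it: an essential singularity (not a pole of any order).


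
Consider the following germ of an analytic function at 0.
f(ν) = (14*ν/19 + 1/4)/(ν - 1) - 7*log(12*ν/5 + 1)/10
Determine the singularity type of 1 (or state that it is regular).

The point is a pole of order 1.

The denominator factor ν - 1 vanishes at 1 and appears to the power 1; the numerator there equals 75/76, nonzero, and no other factor vanishes.
The branch terms are analytic at this point.
Hence a pole whose order is the multiplicity, 1.


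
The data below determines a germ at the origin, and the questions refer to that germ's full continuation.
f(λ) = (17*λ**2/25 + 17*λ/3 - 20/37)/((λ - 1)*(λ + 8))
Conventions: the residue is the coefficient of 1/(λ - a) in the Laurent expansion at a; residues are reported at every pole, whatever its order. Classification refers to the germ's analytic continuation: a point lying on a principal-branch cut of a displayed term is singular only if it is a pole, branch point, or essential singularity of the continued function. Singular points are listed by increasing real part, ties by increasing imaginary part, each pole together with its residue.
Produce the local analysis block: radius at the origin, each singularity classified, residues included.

Radius of convergence at 0: 1.
At -8: a pole of order 1; residue 6532/24975.
At 1: a pole of order 1; residue 16112/24975.

Denominator factor (λ + 8): pole of order 1 at -8, modulus 8.
Denominator factor (λ - 1): pole of order 1 at 1, modulus 1.
The radius of convergence is the smallest modulus among the singular points: 1.
At the order-1 pole -8 set g(λ) = (λ - (-8))*f(λ) = (17*λ**2/25 + 17*λ/3 - 20/37)/(λ - 1).
Simple pole: residue = g(a) at a = -8, which is 6532/24975.
At the order-1 pole 1 set g(λ) = (λ - (1))*f(λ) = (17*λ**2/25 + 17*λ/3 - 20/37)/(λ + 8).
Simple pole: residue = g(a) at a = 1, which is 16112/24975.
List the singular points by increasing real part (a conjugate pair: the negative imaginary part first).


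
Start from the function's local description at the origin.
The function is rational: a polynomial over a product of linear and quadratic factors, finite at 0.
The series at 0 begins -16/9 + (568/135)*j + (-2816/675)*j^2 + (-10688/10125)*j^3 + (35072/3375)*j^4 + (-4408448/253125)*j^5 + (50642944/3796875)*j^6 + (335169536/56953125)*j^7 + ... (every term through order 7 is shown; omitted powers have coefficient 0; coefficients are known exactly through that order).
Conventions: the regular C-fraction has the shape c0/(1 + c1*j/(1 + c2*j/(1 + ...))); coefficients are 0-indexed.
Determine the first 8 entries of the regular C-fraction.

The regular C-fraction coefficients are [-16/9, 71/30, -2929/2130, 933136/1039795, -15229500/170822209, -279411955/150118254, 182253125/49109346, -8580/19079].

Taylor coefficients (read off): a_0 = -16/9, a_1 = 568/135, a_2 = -2816/675, a_3 = -10688/10125, a_4 = 35072/3375, a_5 = -4408448/253125, a_6 = 50642944/3796875, a_7 = 335169536/56953125.
c0 = a_0 = -16/9. Peel one level at a time: if S = 1 + c*j/S' with S'(0) = 1, then c is the j-coefficient of S and S' = c*j/(S - 1).
S_1 = c0/f = 1 + (71/30)*j + (2929/900)*j^2 + ...; c1 = 71/30.
S_2 = c1*j/(S_1 - 1) = 1 + (-2929/2130)*j + (466568/378075)*j^2 + ...; c2 = -2929/2130.
S_3 = c2*j/(S_2 - 1) = 1 + (933136/1039795)*j + (686400/8579041)*j^2 + ...; c3 = 933136/1039795.
S_4 = c3*j/(S_3 - 1) = 1 + (-15229500/170822209)*j + (-1693261250/10204017123)*j^2 + ...; c4 = -15229500/170822209.
S_5 = c4*j/(S_4 - 1) = 1 + (-279411955/150118254)*j + (45765625/6625476)*j^2 + ...; c5 = -279411955/150118254.
S_6 = c5*j/(S_5 - 1) = 1 + (182253125/49109346)*j + (1822531250/1092024723)*j^2 + ...; c6 = 182253125/49109346.
S_7 = c6*j/(S_6 - 1) = 1 + (-8580/19079)*j + ...; c7 = -8580/19079.


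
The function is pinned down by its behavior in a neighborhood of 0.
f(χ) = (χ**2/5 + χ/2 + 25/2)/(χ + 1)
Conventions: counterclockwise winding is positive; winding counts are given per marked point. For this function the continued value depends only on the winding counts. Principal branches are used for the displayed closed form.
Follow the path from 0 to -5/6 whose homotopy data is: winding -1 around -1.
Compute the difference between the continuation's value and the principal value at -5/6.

Continued minus principal equals 0.

The function is rational, hence single-valued: continuing it around any pole returns the same value, so the difference is 0.


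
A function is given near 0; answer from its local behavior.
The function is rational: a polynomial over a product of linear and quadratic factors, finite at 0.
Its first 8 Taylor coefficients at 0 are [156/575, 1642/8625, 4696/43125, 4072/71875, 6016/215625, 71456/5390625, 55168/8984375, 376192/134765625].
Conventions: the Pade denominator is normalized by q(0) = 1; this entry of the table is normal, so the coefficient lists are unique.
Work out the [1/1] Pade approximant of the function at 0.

Taylor coefficients needed (read off): a_0 = 156/575, a_1 = 1642/8625, a_2 = 4696/43125.
Write the denominator as Q(τ) = 1 + q1*τ. Requiring Q*f - P = O(τ^3) with deg P <= 1 kills the coefficients of τ^2..τ^2 in Q*f:
  τ^2: a_2 + q1*a_1 = 0, i.e. 4696/43125 + (1642/8625)*q1 = 0.
Solving this linear system: q1 = -2348/4105.
The numerator is Q*f truncated at degree 1: P0 = a_0 = 156/575; P1 = a_1 + q1*a_0 = 249218/7081125.

The Pade approximant has numerator coefficients [156/575, 249218/7081125]; denominator coefficients [1, -2348/4105].


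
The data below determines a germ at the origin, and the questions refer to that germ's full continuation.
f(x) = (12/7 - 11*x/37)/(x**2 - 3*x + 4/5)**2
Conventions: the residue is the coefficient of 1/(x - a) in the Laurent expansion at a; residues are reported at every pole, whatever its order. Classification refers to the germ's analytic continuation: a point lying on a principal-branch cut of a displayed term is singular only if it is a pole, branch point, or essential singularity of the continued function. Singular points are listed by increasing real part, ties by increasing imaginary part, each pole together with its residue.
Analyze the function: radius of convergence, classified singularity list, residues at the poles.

Denominator factor (x**2 - 3*x + 4/5)^2: discriminant 29/5, real irrational roots 3/2 + (1/10)*sqrt(145) and 3/2 - (1/10)*sqrt(145); poles of order 2, moduli 3/2 + (1/10)*sqrt(145) and 3/2 - (1/10)*sqrt(145).
The radius of convergence is the smallest modulus among the singular points: 3/2 - (1/10)*sqrt(145).
The factor x**2 - 3*x + 4/5 splits as (x - a)(x - a') with a = 3/2 - (1/10)*sqrt(145), a' = 3/2 + (1/10)*sqrt(145). At the order-2 pole a set g(x) = (x - a)^2*f(x) = [12/7 - 11*x/37] / (x - a')^2.
Order-2 pole: residue = g'(a); g'(3/2 - (1/10)*sqrt(145)) = (3285/217819)*sqrt(145), so the residue is (3285/217819)*sqrt(145).
The factor x**2 - 3*x + 4/5 splits as (x - a)(x - a') with a = 3/2 + (1/10)*sqrt(145), a' = 3/2 - (1/10)*sqrt(145). At the order-2 pole a set g(x) = (x - a)^2*f(x) = [12/7 - 11*x/37] / (x - a')^2.
Order-2 pole: residue = g'(a); g'(3/2 + (1/10)*sqrt(145)) = -(3285/217819)*sqrt(145), so the residue is -(3285/217819)*sqrt(145).
List the singular points by increasing real part (a conjugate pair: the negative imaginary part first).

Radius of convergence at 0: 3/2 - (1/10)*sqrt(145).
At 3/2 - (1/10)*sqrt(145): a pole of order 2; residue (3285/217819)*sqrt(145).
At 3/2 + (1/10)*sqrt(145): a pole of order 2; residue -(3285/217819)*sqrt(145).


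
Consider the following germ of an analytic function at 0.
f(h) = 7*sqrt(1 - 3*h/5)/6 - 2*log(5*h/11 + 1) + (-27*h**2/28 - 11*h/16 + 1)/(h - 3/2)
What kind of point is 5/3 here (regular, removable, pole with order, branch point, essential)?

The term (7/6)*sqrt(1 - h/(5/3)) has argument 1 - 5/3/(5/3) = 0 at 5/3: a square-root (algebraic, two-sheeted) branch point; the remaining terms are analytic or single-valued there.

The point is an algebraic (square-root) branch point.


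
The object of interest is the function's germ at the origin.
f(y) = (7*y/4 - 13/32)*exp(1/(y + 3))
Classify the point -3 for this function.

The exponent 1/(y - (-3)) has a pole at -3, so exp(1/(y - (-3))) takes every nonzero value near it: an essential singularity (not a pole of any order).

The point is an essential singularity.


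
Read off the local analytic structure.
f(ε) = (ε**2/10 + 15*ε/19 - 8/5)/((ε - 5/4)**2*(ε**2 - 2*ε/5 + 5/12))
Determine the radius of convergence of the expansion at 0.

The radius of convergence is (1/6)*sqrt(15).

Denominator factor (ε**2 - 2*ε/5 + 5/12): discriminant -113/75, complex-conjugate roots (1/5) + ((1/30)*sqrt(339))*i and (1/5) - ((1/30)*sqrt(339))*i; poles of order 1, moduli (1/6)*sqrt(15) and (1/6)*sqrt(15).
Denominator factor (ε - 5/4)^2: pole of order 2 at 5/4, modulus 5/4.
The radius of convergence is the smallest modulus among the singular points: (1/6)*sqrt(15).


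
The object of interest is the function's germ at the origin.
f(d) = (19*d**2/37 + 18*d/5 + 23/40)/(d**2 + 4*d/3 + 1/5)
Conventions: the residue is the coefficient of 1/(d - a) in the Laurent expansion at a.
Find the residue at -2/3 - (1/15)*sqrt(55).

The factor d**2 + 4*d/3 + 1/5 splits as (d - a)(d - a') with a = -2/3 - (1/15)*sqrt(55), a' = -2/3 + (1/15)*sqrt(55). At the order-1 pole a set g(d) = (d - a)*f(d) = [19*d**2/37 + 18*d/5 + 23/40] / (d - a').
Simple pole: residue = g(a) at a = -2/3 - (1/15)*sqrt(55), which is 809/555 + (19597/97680)*sqrt(55).

The residue is 809/555 + (19597/97680)*sqrt(55).


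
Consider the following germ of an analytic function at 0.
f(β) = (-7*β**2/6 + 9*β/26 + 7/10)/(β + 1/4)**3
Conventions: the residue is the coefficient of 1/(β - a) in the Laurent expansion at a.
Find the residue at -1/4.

The residue is -7/6.

At the order-3 pole -1/4 set g(β) = (β - (-1/4))^3*f(β) = -7*β**2/6 + 9*β/26 + 7/10.
Order-3 pole: residue = g''(a)/2; g''(-1/4) = -7/3, so the residue is -7/6.


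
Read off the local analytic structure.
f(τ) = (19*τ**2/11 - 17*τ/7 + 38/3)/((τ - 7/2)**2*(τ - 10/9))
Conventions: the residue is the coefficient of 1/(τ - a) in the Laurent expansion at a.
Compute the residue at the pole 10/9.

At the order-1 pole 10/9 set g(τ) = (τ - (10/9))*f(τ) = (19*τ**2/11 - 17*τ/7 + 38/3)/(τ - 7/2)**2.
Simple pole: residue = g(a) at a = 10/9, which is 301888/142373.

The residue is 301888/142373.


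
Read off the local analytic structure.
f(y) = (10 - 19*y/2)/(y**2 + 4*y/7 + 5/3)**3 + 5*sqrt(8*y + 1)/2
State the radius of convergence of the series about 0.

The radius of convergence is 1/8.

Denominator factor (y**2 + 4*y/7 + 5/3)^3: discriminant -932/147, complex-conjugate roots (-2/7) + ((1/21)*sqrt(699))*i and (-2/7) - ((1/21)*sqrt(699))*i; poles of order 3, moduli (1/3)*sqrt(15) and (1/3)*sqrt(15).
Branch term (5/2)*sqrt(1 - y/(-1/8)): its argument vanishes at y = -1/8, a square-root branch point, modulus 1/8.
The radius of convergence is the smallest modulus among the singular points: 1/8.


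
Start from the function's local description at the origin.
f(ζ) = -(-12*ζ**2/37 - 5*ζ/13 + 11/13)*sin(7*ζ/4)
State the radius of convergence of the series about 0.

The factor -sin(7*ζ/4) is entire and contributes no finite singular point.
The polynomial part has no poles.
No finite singular points: the Taylor series at 0 converges everywhere.

The radius of convergence is infinite.


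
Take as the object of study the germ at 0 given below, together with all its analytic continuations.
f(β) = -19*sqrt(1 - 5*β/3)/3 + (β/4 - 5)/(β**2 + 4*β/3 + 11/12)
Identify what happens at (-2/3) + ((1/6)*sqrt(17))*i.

The denominator factor β**2 + 4*β/3 + 11/12 vanishes at (-2/3) + ((1/6)*sqrt(17))*i and appears to the power 1; the numerator there equals (-31/6) + ((1/24)*sqrt(17))*i, nonzero, and no other factor vanishes.
The branch terms are analytic at this point.
Hence a pole whose order is the multiplicity, 1.

The point is a pole of order 1.


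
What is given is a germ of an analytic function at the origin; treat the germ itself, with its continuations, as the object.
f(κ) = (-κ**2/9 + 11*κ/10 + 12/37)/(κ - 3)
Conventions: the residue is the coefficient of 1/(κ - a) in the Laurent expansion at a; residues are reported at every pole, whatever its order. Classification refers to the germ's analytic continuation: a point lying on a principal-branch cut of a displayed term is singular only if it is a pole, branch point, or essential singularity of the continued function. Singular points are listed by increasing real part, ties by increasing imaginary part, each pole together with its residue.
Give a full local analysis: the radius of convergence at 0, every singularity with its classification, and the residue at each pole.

Denominator factor (κ - 3): pole of order 1 at 3, modulus 3.
The radius of convergence is the smallest modulus among the singular points: 3.
At the order-1 pole 3 set g(κ) = (κ - (3))*f(κ) = -κ**2/9 + 11*κ/10 + 12/37.
Simple pole: residue = g(a) at a = 3, which is 971/370.

Radius of convergence at 0: 3.
At 3: a pole of order 1; residue 971/370.


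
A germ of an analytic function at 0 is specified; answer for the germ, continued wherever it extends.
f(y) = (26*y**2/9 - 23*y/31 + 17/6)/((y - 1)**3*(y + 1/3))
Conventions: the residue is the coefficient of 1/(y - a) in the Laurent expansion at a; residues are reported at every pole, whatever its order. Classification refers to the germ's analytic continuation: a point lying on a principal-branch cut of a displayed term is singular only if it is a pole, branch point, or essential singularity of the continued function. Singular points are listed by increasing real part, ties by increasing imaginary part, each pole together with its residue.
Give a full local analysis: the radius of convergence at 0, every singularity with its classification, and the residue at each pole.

Radius of convergence at 0: 1/3.
At -1/3: a pole of order 1; residue -17083/11904.
At 1: a pole of order 3; residue 17083/11904.

Denominator factor (y + 1/3): pole of order 1 at -1/3, modulus 1/3.
Denominator factor (y - 1)^3: pole of order 3 at 1, modulus 1.
The radius of convergence is the smallest modulus among the singular points: 1/3.
At the order-1 pole -1/3 set g(y) = (y - (-1/3))*f(y) = (26*y**2/9 - 23*y/31 + 17/6)/(y - 1)**3.
Simple pole: residue = g(a) at a = -1/3, which is -17083/11904.
At the order-3 pole 1 set g(y) = (y - (1))^3*f(y) = (26*y**2/9 - 23*y/31 + 17/6)/(y + 1/3).
Order-3 pole: residue = g''(a)/2; g''(1) = 17083/5952, so the residue is 17083/11904.
List the singular points by increasing real part (a conjugate pair: the negative imaginary part first).


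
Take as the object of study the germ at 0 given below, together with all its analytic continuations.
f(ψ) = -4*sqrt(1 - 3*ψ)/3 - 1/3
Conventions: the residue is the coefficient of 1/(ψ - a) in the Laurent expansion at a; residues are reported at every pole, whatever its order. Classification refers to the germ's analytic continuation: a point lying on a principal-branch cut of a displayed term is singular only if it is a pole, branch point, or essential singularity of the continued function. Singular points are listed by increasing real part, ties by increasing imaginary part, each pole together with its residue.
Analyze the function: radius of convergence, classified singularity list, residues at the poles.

Branch term (-4/3)*sqrt(1 - ψ/(1/3)): its argument vanishes at ψ = 1/3, a square-root branch point, modulus 1/3.
The radius of convergence is the smallest modulus among the singular points: 1/3.

Radius of convergence at 0: 1/3.
At 1/3: an algebraic (square-root) branch point.


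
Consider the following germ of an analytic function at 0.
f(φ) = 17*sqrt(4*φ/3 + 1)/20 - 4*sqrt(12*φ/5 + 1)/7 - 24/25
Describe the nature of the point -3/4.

The term (17/20)*sqrt(1 - φ/(-3/4)) has argument 1 - -3/4/(-3/4) = 0 at -3/4: a square-root (algebraic, two-sheeted) branch point; the remaining terms are analytic or single-valued there.

The point is an algebraic (square-root) branch point.


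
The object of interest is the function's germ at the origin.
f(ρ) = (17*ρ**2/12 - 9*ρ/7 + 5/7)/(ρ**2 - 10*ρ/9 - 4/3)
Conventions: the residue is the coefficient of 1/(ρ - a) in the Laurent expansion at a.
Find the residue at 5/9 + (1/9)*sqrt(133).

The factor ρ**2 - 10*ρ/9 - 4/3 splits as (ρ - a)(ρ - a') with a = 5/9 + (1/9)*sqrt(133), a' = 5/9 - (1/9)*sqrt(133). At the order-1 pole a set g(ρ) = (ρ - a)*f(ρ) = [17*ρ**2/12 - 9*ρ/7 + 5/7] / (ρ - a').
Simple pole: residue = g(a) at a = 5/9 + (1/9)*sqrt(133), which is 109/756 + (1343/14364)*sqrt(133).

The residue is 109/756 + (1343/14364)*sqrt(133).


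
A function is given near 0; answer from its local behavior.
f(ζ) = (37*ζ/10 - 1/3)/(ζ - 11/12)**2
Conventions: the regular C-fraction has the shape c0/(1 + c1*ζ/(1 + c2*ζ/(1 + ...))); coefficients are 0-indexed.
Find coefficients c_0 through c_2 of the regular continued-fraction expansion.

The regular C-fraction coefficients are [-48/121, 981/110, -134689/11990].

Taylor coefficients (expand at 0): a_0 = -48/121, a_1 = 23544/6655, a_2 = 599616/73205.
c0 = a_0 = -48/121. Peel one level at a time: if S = 1 + c*ζ/S' with S'(0) = 1, then c is the ζ-coefficient of S and S' = c*ζ/(S - 1).
S_1 = c0/f = 1 + (981/110)*ζ + (1212201/12100)*ζ^2 + ...; c1 = 981/110.
S_2 = c1*ζ/(S_1 - 1) = 1 + (-134689/11990)*ζ + ...; c2 = -134689/11990.


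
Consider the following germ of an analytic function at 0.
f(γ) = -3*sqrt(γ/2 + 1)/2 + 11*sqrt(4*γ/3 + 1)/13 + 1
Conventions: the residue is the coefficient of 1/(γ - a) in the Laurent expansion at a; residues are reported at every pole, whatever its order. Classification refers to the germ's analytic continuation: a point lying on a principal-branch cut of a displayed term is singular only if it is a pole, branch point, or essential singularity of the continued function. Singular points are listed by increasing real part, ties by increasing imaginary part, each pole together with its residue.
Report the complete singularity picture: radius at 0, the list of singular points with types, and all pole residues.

Branch term (-3/2)*sqrt(1 - γ/(-2)): its argument vanishes at γ = -2, a square-root branch point, modulus 2.
Branch term (11/13)*sqrt(1 - γ/(-3/4)): its argument vanishes at γ = -3/4, a square-root branch point, modulus 3/4.
The radius of convergence is the smallest modulus among the singular points: 3/4.
List the singular points by increasing real part (a conjugate pair: the negative imaginary part first).

Radius of convergence at 0: 3/4.
At -2: an algebraic (square-root) branch point.
At -3/4: an algebraic (square-root) branch point.


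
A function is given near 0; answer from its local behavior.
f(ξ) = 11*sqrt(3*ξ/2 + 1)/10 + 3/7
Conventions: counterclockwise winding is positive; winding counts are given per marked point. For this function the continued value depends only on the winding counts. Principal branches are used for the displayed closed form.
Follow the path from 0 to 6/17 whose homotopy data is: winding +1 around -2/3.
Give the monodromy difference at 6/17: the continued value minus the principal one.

The rational part is single-valued and drops out of the difference; each branch term changes only by its own monodromy.
(11/10)*sqrt(1 - ξ/(-2/3)): winding +1 is odd, the square root flips sign, contributing -2*(11/10)*sqrt(1 - (6/17)/(-2/3)) = -2*(11/10)*sqrt(26/17) = -(11/85)*sqrt(442).
Summing the contributions at ξ = 6/17 gives -(11/85)*sqrt(442).

Continued minus principal equals -(11/85)*sqrt(442).


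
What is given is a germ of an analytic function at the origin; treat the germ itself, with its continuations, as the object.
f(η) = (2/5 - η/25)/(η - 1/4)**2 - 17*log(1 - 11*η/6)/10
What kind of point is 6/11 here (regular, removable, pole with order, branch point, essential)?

The point is a logarithmic branch point.

The term (-17/10)*log(1 - η/(6/11)) has argument 1 - 6/11/(6/11) = 0 at 6/11: a logarithmic (infinitely-sheeted) branch point; the remaining terms are analytic or single-valued there.


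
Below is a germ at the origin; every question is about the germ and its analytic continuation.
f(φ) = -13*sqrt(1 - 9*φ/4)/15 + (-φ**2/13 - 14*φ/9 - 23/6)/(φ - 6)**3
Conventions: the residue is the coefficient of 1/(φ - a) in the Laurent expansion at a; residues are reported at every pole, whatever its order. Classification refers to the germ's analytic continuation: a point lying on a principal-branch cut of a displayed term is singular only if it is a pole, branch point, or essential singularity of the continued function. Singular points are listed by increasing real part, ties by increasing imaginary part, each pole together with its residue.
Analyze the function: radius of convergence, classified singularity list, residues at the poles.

Radius of convergence at 0: 4/9.
At 4/9: an algebraic (square-root) branch point.
At 6: a pole of order 3; residue -1/13.

Denominator factor (φ - 6)^3: pole of order 3 at 6, modulus 6.
Branch term (-13/15)*sqrt(1 - φ/(4/9)): its argument vanishes at φ = 4/9, a square-root branch point, modulus 4/9.
The radius of convergence is the smallest modulus among the singular points: 4/9.
The branch term is analytic at 6 and contributes nothing to the residue; only the rational part matters.
At the order-3 pole 6 set g(φ) = (φ - (6))^3*(rational part) = -φ**2/13 - 14*φ/9 - 23/6.
Order-3 pole: residue = g''(a)/2; g''(6) = -2/13, so the residue is -1/13.
List the singular points by increasing real part (a conjugate pair: the negative imaginary part first).


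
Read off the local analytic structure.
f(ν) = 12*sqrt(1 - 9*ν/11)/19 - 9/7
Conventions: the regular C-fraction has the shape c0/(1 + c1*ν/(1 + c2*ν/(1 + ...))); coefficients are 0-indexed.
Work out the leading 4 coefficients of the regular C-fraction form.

The regular C-fraction coefficients are [-87/133, -126/319, 243/1276, 29/132].

Taylor coefficients (expand at 0): a_0 = -87/133, a_1 = -54/209, a_2 = -243/4598, a_3 = -2187/101156.
c0 = a_0 = -87/133. Peel one level at a time: if S = 1 + c*ν/S' with S'(0) = 1, then c is the ν-coefficient of S and S' = c*ν/(S - 1).
S_1 = c0/f = 1 + (-126/319)*ν + (15309/203522)*ν^2 + ...; c1 = -126/319.
S_2 = c1*ν/(S_1 - 1) = 1 + (243/1276)*ν + (-81/1936)*ν^2 + ...; c2 = 243/1276.
S_3 = c2*ν/(S_2 - 1) = 1 + (29/132)*ν + ...; c3 = 29/132.


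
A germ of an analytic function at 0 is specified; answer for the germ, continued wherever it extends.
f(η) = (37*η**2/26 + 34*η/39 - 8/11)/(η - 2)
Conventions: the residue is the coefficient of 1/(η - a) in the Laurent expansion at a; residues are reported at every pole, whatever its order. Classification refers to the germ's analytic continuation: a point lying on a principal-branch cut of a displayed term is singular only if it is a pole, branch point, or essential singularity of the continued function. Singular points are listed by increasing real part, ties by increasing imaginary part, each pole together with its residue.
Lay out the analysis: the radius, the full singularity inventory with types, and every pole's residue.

Radius of convergence at 0: 2.
At 2: a pole of order 1; residue 2878/429.

Denominator factor (η - 2): pole of order 1 at 2, modulus 2.
The radius of convergence is the smallest modulus among the singular points: 2.
At the order-1 pole 2 set g(η) = (η - (2))*f(η) = 37*η**2/26 + 34*η/39 - 8/11.
Simple pole: residue = g(a) at a = 2, which is 2878/429.


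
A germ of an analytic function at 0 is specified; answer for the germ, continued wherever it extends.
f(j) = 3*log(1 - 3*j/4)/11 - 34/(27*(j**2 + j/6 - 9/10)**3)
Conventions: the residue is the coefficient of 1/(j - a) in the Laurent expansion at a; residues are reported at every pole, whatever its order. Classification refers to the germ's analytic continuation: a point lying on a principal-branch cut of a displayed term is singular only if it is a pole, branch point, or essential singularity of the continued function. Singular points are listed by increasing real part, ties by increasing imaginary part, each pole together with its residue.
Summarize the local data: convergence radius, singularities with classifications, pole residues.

Radius of convergence at 0: -1/12 + (1/60)*sqrt(3265).
At -1/12 - (1/60)*sqrt(3265): a pole of order 3; residue (1468800/278445077)*sqrt(3265).
At -1/12 + (1/60)*sqrt(3265): a pole of order 3; residue -(1468800/278445077)*sqrt(3265).
At 4/3: a logarithmic branch point.

Denominator factor (j**2 + j/6 - 9/10)^3: discriminant 653/180, real irrational roots -1/12 + (1/60)*sqrt(3265) and -1/12 - (1/60)*sqrt(3265); poles of order 3, moduli -1/12 + (1/60)*sqrt(3265) and 1/12 + (1/60)*sqrt(3265).
Branch term (3/11)*log(1 - j/(4/3)): its argument vanishes at j = 4/3, a logarithmic branch point, modulus 4/3.
The radius of convergence is the smallest modulus among the singular points: -1/12 + (1/60)*sqrt(3265).
The branch term is analytic at -1/12 - (1/60)*sqrt(3265) and contributes nothing to the residue; only the rational part matters.
The factor j**2 + j/6 - 9/10 splits as (j - a)(j - a') with a = -1/12 - (1/60)*sqrt(3265), a' = -1/12 + (1/60)*sqrt(3265). At the order-3 pole a set g(j) = (j - a)^3*(rational part) = [-34/27] / (j - a')^3.
Order-3 pole: residue = g''(a)/2; g''(-1/12 - (1/60)*sqrt(3265)) = (2937600/278445077)*sqrt(3265), so the residue is (1468800/278445077)*sqrt(3265).
The branch term is analytic at -1/12 + (1/60)*sqrt(3265) and contributes nothing to the residue; only the rational part matters.
The factor j**2 + j/6 - 9/10 splits as (j - a)(j - a') with a = -1/12 + (1/60)*sqrt(3265), a' = -1/12 - (1/60)*sqrt(3265). At the order-3 pole a set g(j) = (j - a)^3*(rational part) = [-34/27] / (j - a')^3.
Order-3 pole: residue = g''(a)/2; g''(-1/12 + (1/60)*sqrt(3265)) = -(2937600/278445077)*sqrt(3265), so the residue is -(1468800/278445077)*sqrt(3265).
List the singular points by increasing real part (a conjugate pair: the negative imaginary part first).


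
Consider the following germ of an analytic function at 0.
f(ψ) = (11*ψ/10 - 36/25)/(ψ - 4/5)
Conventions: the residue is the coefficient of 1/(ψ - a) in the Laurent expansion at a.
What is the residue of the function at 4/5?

The residue is -14/25.

At the order-1 pole 4/5 set g(ψ) = (ψ - (4/5))*f(ψ) = 11*ψ/10 - 36/25.
Simple pole: residue = g(a) at a = 4/5, which is -14/25.


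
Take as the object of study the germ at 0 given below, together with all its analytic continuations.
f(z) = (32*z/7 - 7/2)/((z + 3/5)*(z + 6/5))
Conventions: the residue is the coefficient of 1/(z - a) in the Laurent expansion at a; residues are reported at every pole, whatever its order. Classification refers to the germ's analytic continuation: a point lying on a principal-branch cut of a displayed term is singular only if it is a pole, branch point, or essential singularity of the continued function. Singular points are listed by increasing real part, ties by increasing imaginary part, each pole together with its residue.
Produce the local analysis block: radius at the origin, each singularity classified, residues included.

Radius of convergence at 0: 3/5.
At -6/5: a pole of order 1; residue 629/42.
At -3/5: a pole of order 1; residue -437/42.

Denominator factor (z + 3/5): pole of order 1 at -3/5, modulus 3/5.
Denominator factor (z + 6/5): pole of order 1 at -6/5, modulus 6/5.
The radius of convergence is the smallest modulus among the singular points: 3/5.
At the order-1 pole -6/5 set g(z) = (z - (-6/5))*f(z) = (32*z/7 - 7/2)/(z + 3/5).
Simple pole: residue = g(a) at a = -6/5, which is 629/42.
At the order-1 pole -3/5 set g(z) = (z - (-3/5))*f(z) = (32*z/7 - 7/2)/(z + 6/5).
Simple pole: residue = g(a) at a = -3/5, which is -437/42.
List the singular points by increasing real part (a conjugate pair: the negative imaginary part first).


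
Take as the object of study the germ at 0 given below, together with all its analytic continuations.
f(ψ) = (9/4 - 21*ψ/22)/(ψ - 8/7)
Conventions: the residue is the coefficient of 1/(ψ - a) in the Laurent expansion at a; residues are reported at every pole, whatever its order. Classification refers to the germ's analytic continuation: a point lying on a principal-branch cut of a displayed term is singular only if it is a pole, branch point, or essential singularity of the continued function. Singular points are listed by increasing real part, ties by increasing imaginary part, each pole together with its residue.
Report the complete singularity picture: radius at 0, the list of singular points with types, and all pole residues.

Denominator factor (ψ - 8/7): pole of order 1 at 8/7, modulus 8/7.
The radius of convergence is the smallest modulus among the singular points: 8/7.
At the order-1 pole 8/7 set g(ψ) = (ψ - (8/7))*f(ψ) = 9/4 - 21*ψ/22.
Simple pole: residue = g(a) at a = 8/7, which is 51/44.

Radius of convergence at 0: 8/7.
At 8/7: a pole of order 1; residue 51/44.


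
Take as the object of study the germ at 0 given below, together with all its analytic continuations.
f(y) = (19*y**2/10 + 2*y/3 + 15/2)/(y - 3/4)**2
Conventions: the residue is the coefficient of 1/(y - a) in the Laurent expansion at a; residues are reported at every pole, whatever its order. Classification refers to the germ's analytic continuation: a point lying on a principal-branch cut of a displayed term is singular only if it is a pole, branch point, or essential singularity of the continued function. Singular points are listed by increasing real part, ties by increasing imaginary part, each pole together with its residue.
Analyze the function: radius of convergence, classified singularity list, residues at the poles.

Radius of convergence at 0: 3/4.
At 3/4: a pole of order 2; residue 211/60.

Denominator factor (y - 3/4)^2: pole of order 2 at 3/4, modulus 3/4.
The radius of convergence is the smallest modulus among the singular points: 3/4.
At the order-2 pole 3/4 set g(y) = (y - (3/4))^2*f(y) = 19*y**2/10 + 2*y/3 + 15/2.
Order-2 pole: residue = g'(a); g'(3/4) = 211/60, so the residue is 211/60.
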